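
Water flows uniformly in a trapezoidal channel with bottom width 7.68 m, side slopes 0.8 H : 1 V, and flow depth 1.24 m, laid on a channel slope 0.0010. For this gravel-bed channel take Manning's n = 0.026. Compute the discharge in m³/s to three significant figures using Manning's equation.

A = (b + z·y)·y = (7.68 + 0.8×1.24)×1.24 = 10.75 m²
P = b + 2y√(1+z²) = 7.68 + 2×1.24×√(1+0.8²) = 10.86 m
R = A/P = 10.75/10.86 = 0.9905 m
Q = (1/n)·A·R^(2/3)·S^(1/2) = (1/0.026) × 10.75 × 0.9905^(2/3) × 0.0010^(1/2) = 13.00 m³/s

13.0 m³/s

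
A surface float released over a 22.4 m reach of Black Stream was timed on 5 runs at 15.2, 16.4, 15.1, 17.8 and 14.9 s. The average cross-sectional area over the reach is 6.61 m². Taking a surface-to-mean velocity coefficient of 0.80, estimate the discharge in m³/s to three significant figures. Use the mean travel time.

7.46 m³/s

t̄ = (15.2 + 16.4 + 15.1 + 17.8 + 14.9) / 5 = 15.88 s
v_surface = L / t̄ = 22.4 / 15.88 = 1.411 m/s
v_mean = 0.80 × 1.411 = 1.128 m/s
Q = A × v_mean = 6.61 × 1.128 = 7.459 m³/s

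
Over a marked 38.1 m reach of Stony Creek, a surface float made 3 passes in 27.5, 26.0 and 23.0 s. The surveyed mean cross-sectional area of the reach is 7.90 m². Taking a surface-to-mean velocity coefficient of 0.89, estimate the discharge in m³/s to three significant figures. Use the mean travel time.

t̄ = (27.5 + 26.0 + 23.0) / 3 = 25.5 s
v_surface = L / t̄ = 38.1 / 25.5 = 1.494 m/s
v_mean = 0.89 × 1.494 = 1.330 m/s
Q = A × v_mean = 7.90 × 1.330 = 10.51 m³/s

10.5 m³/s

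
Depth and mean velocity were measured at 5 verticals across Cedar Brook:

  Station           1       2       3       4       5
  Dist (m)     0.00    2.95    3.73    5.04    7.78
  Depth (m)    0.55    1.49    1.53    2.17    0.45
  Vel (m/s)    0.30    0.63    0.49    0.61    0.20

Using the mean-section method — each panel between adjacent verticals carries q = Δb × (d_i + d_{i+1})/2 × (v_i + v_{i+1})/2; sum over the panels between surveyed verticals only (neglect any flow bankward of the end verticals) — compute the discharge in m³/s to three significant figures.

4.85 m³/s

Panel 1-2: Δb = 2.95 m, d̄ = (0.55+1.49)/2 = 1.02, v̄ = (0.30+0.63)/2 = 0.465 → q = 2.95×1.02×0.465 = 1.399 m³/s
Panel 2-3: Δb = 0.78 m, d̄ = (1.49+1.53)/2 = 1.51, v̄ = (0.63+0.49)/2 = 0.56 → q = 0.78×1.51×0.56 = 0.6596 m³/s
Panel 3-4: Δb = 1.31 m, d̄ = (1.53+2.17)/2 = 1.85, v̄ = (0.49+0.61)/2 = 0.55 → q = 1.31×1.85×0.55 = 1.333 m³/s
Panel 4-5: Δb = 2.74 m, d̄ = (2.17+0.45)/2 = 1.31, v̄ = (0.61+0.20)/2 = 0.405 → q = 2.74×1.31×0.405 = 1.454 m³/s
Q = Σ q = 4.845 m³/s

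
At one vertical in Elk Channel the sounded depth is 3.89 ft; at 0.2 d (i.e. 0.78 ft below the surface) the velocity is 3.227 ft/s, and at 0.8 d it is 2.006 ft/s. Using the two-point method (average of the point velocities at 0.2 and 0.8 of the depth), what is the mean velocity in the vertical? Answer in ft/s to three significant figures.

2.62 ft/s

v̄ = (3.227 + 2.006) / 2 = 2.617 ft/s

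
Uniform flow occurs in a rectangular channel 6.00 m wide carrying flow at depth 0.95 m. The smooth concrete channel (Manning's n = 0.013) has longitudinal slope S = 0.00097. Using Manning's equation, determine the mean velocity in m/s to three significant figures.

A = b·y = 6.00 × 0.95 = 5.700 m²
P = b + 2y = 6.00 + 2×0.95 = 7.900 m
R = A/P = 5.700/7.900 = 0.7215 m
Q = (1/n)·A·R^(2/3)·S^(1/2) = (1/0.013) × 5.700 × 0.7215^(2/3) × 0.00097^(1/2) = 10.99 m³/s
V = Q/A = 10.99/5.700 = 1.927 m/s

1.93 m/s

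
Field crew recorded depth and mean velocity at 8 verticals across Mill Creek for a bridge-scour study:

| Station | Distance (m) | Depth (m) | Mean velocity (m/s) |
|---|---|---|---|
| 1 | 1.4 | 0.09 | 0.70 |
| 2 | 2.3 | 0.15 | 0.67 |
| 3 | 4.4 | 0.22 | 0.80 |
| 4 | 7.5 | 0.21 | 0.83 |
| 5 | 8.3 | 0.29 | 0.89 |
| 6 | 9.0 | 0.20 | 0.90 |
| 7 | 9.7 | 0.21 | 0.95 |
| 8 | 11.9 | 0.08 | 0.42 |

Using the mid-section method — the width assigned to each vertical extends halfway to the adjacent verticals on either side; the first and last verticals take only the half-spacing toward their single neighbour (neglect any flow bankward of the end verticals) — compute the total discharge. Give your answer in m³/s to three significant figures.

1.62 m³/s

w_1 = (2.3 − 1.4)/2 = 0.45 m; q_1 = 0.70 × 0.09 × 0.45 = 0.02835 m³/s
w_2 = (4.4 − 1.4)/2 = 1.5 m; q_2 = 0.67 × 0.15 × 1.5 = 0.1508 m³/s
w_3 = (7.5 − 2.3)/2 = 2.6 m; q_3 = 0.80 × 0.22 × 2.6 = 0.4576 m³/s
w_4 = (8.3 − 4.4)/2 = 1.95 m; q_4 = 0.83 × 0.21 × 1.95 = 0.3399 m³/s
w_5 = (9.0 − 7.5)/2 = 0.75 m; q_5 = 0.89 × 0.29 × 0.75 = 0.1936 m³/s
w_6 = (9.7 − 8.3)/2 = 0.7 m; q_6 = 0.90 × 0.20 × 0.7 = 0.1260 m³/s
w_7 = (11.9 − 9.0)/2 = 1.45 m; q_7 = 0.95 × 0.21 × 1.45 = 0.2893 m³/s
w_8 = (11.9 − 9.7)/2 = 1.1 m; q_8 = 0.42 × 0.08 × 1.1 = 0.03696 m³/s
Q = Σ qᵢ = 1.622 m³/s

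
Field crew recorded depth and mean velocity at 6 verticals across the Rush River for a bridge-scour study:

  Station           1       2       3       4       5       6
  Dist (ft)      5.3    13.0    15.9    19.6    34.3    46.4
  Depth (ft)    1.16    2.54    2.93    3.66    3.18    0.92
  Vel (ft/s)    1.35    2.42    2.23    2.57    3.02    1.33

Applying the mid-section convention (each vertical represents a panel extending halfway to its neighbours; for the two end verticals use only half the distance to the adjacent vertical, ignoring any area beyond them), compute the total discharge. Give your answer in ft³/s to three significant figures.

w_1 = (13.0 − 5.3)/2 = 3.85 ft; q_1 = 1.35 × 1.16 × 3.85 = 6.029 ft³/s
w_2 = (15.9 − 5.3)/2 = 5.3 ft; q_2 = 2.42 × 2.54 × 5.3 = 32.58 ft³/s
w_3 = (19.6 − 13.0)/2 = 3.3 ft; q_3 = 2.23 × 2.93 × 3.3 = 21.56 ft³/s
w_4 = (34.3 − 15.9)/2 = 9.2 ft; q_4 = 2.57 × 3.66 × 9.2 = 86.54 ft³/s
w_5 = (46.4 − 19.6)/2 = 13.4 ft; q_5 = 3.02 × 3.18 × 13.4 = 128.7 ft³/s
w_6 = (46.4 − 34.3)/2 = 6.05 ft; q_6 = 1.33 × 0.92 × 6.05 = 7.403 ft³/s
Q = Σ qᵢ = 282.8 ft³/s

283 ft³/s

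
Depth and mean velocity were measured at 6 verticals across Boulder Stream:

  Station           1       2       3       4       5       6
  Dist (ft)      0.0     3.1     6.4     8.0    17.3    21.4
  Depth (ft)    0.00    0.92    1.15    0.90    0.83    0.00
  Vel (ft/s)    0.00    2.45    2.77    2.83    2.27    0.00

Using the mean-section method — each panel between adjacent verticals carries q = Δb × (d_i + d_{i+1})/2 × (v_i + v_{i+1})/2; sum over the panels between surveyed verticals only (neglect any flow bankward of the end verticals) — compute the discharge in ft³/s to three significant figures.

37.7 ft³/s

Panel 1-2: Δb = 3.1 ft, d̄ = (0.00+0.92)/2 = 0.46, v̄ = (0.00+2.45)/2 = 1.225 → q = 3.1×0.46×1.225 = 1.747 ft³/s
Panel 2-3: Δb = 3.3 ft, d̄ = (0.92+1.15)/2 = 1.035, v̄ = (2.45+2.77)/2 = 2.61 → q = 3.3×1.035×2.61 = 8.914 ft³/s
Panel 3-4: Δb = 1.6 ft, d̄ = (1.15+0.90)/2 = 1.025, v̄ = (2.77+2.83)/2 = 2.8 → q = 1.6×1.025×2.8 = 4.592 ft³/s
Panel 4-5: Δb = 9.3 ft, d̄ = (0.90+0.83)/2 = 0.865, v̄ = (2.83+2.27)/2 = 2.55 → q = 9.3×0.865×2.55 = 20.51 ft³/s
Panel 5-6: Δb = 4.1 ft, d̄ = (0.83+0.00)/2 = 0.415, v̄ = (2.27+0.00)/2 = 1.135 → q = 4.1×0.415×1.135 = 1.931 ft³/s
Q = Σ q = 37.70 ft³/s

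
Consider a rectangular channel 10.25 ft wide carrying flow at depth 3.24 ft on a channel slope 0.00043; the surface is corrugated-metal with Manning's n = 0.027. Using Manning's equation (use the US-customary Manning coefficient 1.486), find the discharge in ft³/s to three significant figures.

59.9 ft³/s

A = b·y = 10.25 × 3.24 = 33.21 ft²
P = b + 2y = 10.25 + 2×3.24 = 16.73 ft
R = A/P = 33.21/16.73 = 1.985 ft
Q = (1.486/n)·A·R^(2/3)·S^(1/2) = (1.486/0.027) × 33.21 × 1.985^(2/3) × 0.00043^(1/2) = 59.87 ft³/s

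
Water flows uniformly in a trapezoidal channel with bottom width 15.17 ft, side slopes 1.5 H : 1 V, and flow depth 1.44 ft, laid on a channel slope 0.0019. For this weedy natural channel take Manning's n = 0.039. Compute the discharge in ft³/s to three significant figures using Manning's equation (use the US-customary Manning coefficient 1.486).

47.5 ft³/s

A = (b + z·y)·y = (15.17 + 1.5×1.44)×1.44 = 24.96 ft²
P = b + 2y√(1+z²) = 15.17 + 2×1.44×√(1+1.5²) = 20.36 ft
R = A/P = 24.96/20.36 = 1.226 ft
Q = (1.486/n)·A·R^(2/3)·S^(1/2) = (1.486/0.039) × 24.96 × 1.226^(2/3) × 0.0019^(1/2) = 47.47 ft³/s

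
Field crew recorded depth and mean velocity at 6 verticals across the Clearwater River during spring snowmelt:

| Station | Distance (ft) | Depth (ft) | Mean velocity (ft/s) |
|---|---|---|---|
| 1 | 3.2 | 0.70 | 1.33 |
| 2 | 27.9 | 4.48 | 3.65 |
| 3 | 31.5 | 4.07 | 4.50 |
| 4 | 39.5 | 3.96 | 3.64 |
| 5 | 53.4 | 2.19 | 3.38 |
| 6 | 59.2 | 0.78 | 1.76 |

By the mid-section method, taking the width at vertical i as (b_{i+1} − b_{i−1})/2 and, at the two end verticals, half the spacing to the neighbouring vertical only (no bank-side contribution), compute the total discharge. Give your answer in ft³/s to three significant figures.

w_1 = (27.9 − 3.2)/2 = 12.35 ft; q_1 = 1.33 × 0.70 × 12.35 = 11.50 ft³/s
w_2 = (31.5 − 3.2)/2 = 14.15 ft; q_2 = 3.65 × 4.48 × 14.15 = 231.4 ft³/s
w_3 = (39.5 − 27.9)/2 = 5.8 ft; q_3 = 4.50 × 4.07 × 5.8 = 106.2 ft³/s
w_4 = (53.4 − 31.5)/2 = 10.95 ft; q_4 = 3.64 × 3.96 × 10.95 = 157.8 ft³/s
w_5 = (59.2 − 39.5)/2 = 9.85 ft; q_5 = 3.38 × 2.19 × 9.85 = 72.91 ft³/s
w_6 = (59.2 − 53.4)/2 = 2.9 ft; q_6 = 1.76 × 0.78 × 2.9 = 3.981 ft³/s
Q = Σ qᵢ = 583.8 ft³/s

584 ft³/s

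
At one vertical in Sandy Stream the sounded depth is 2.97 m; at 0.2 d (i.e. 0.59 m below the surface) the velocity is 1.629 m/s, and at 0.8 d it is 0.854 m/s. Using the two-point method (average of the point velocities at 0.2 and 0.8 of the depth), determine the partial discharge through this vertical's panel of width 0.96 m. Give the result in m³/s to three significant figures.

v̄ = (1.629 + 0.854) / 2 = 1.242 m/s
q = v̄ × d × w = 1.242 × 2.97 × 0.96 = 3.540 m³/s

3.54 m³/s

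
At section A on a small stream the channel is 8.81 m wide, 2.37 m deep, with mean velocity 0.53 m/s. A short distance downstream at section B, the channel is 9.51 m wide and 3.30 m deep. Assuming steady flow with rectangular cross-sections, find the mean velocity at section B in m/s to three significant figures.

0.353 m/s

Q = A₁V₁ = (8.81×2.37) × 0.53 = 11.07 m³/s
A₂ = 9.51 × 3.30 = 31.38 m²
V₂ = Q/A₂ = 11.07/31.38 = 0.3526 m/s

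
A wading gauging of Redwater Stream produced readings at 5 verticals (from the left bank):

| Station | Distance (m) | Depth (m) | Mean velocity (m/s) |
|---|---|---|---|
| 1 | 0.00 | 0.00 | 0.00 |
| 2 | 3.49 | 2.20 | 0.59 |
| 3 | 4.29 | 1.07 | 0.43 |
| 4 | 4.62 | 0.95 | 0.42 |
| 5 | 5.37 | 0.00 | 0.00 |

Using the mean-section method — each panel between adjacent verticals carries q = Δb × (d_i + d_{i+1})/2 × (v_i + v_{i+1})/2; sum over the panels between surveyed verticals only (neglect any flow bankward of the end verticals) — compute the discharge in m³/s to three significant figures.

2.02 m³/s

Panel 1-2: Δb = 3.49 m, d̄ = (0.00+2.20)/2 = 1.1, v̄ = (0.00+0.59)/2 = 0.295 → q = 3.49×1.1×0.295 = 1.133 m³/s
Panel 2-3: Δb = 0.8 m, d̄ = (2.20+1.07)/2 = 1.635, v̄ = (0.59+0.43)/2 = 0.51 → q = 0.8×1.635×0.51 = 0.6671 m³/s
Panel 3-4: Δb = 0.33 m, d̄ = (1.07+0.95)/2 = 1.01, v̄ = (0.43+0.42)/2 = 0.425 → q = 0.33×1.01×0.425 = 0.1417 m³/s
Panel 4-5: Δb = 0.75 m, d̄ = (0.95+0.00)/2 = 0.475, v̄ = (0.42+0.00)/2 = 0.21 → q = 0.75×0.475×0.21 = 0.07481 m³/s
Q = Σ q = 2.016 m³/s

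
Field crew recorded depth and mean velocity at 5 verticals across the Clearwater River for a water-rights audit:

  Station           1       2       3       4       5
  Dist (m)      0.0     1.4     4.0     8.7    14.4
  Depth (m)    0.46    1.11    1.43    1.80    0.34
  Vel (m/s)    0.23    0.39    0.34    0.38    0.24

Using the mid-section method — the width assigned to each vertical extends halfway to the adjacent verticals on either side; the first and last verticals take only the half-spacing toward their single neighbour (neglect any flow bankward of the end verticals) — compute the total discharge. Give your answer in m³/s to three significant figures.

w_1 = (1.4 − 0.0)/2 = 0.7 m; q_1 = 0.23 × 0.46 × 0.7 = 0.07406 m³/s
w_2 = (4.0 − 0.0)/2 = 2 m; q_2 = 0.39 × 1.11 × 2 = 0.8658 m³/s
w_3 = (8.7 − 1.4)/2 = 3.65 m; q_3 = 0.34 × 1.43 × 3.65 = 1.775 m³/s
w_4 = (14.4 − 4.0)/2 = 5.2 m; q_4 = 0.38 × 1.80 × 5.2 = 3.557 m³/s
w_5 = (14.4 − 8.7)/2 = 2.85 m; q_5 = 0.24 × 0.34 × 2.85 = 0.2326 m³/s
Q = Σ qᵢ = 6.504 m³/s

6.50 m³/s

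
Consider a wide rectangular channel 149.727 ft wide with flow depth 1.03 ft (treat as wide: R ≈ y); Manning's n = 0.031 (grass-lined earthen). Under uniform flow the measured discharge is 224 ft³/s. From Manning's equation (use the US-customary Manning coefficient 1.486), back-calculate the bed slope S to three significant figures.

0.000883

A = b·y = 149.727 × 1.03 = 154.2 ft²
Wide channel: R ≈ y = 1.03 ft
S = (Q·n / (1.486·A·R^(2/3)))² = (224×0.031 / (1.486×154.2×1.020))² = 0.0008827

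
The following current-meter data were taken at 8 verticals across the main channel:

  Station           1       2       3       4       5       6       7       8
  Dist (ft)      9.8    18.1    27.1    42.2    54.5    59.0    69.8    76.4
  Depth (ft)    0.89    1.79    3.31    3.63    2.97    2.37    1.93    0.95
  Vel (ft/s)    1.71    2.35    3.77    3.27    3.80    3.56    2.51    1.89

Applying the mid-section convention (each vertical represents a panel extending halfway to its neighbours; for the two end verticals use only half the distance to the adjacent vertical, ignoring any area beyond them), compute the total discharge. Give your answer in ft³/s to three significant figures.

563 ft³/s

w_1 = (18.1 − 9.8)/2 = 4.15 ft; q_1 = 1.71 × 0.89 × 4.15 = 6.316 ft³/s
w_2 = (27.1 − 9.8)/2 = 8.65 ft; q_2 = 2.35 × 1.79 × 8.65 = 36.39 ft³/s
w_3 = (42.2 − 18.1)/2 = 12.05 ft; q_3 = 3.77 × 3.31 × 12.05 = 150.4 ft³/s
w_4 = (54.5 − 27.1)/2 = 13.7 ft; q_4 = 3.27 × 3.63 × 13.7 = 162.6 ft³/s
w_5 = (59.0 − 42.2)/2 = 8.4 ft; q_5 = 3.80 × 2.97 × 8.4 = 94.80 ft³/s
w_6 = (69.8 − 54.5)/2 = 7.65 ft; q_6 = 3.56 × 2.37 × 7.65 = 64.54 ft³/s
w_7 = (76.4 − 59.0)/2 = 8.7 ft; q_7 = 2.51 × 1.93 × 8.7 = 42.15 ft³/s
w_8 = (76.4 − 69.8)/2 = 3.3 ft; q_8 = 1.89 × 0.95 × 3.3 = 5.925 ft³/s
Q = Σ qᵢ = 563.1 ft³/s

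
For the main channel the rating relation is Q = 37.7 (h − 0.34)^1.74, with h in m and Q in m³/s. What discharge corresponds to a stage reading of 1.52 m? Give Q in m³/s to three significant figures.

50.3 m³/s

Q = 37.7 × (1.52 − 0.34)^1.74 = 37.7 × 1.18^1.74 = 50.28 m³/s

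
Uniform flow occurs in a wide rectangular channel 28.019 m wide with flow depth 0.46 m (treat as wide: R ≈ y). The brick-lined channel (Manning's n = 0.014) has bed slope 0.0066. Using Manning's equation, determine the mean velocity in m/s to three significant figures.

A = b·y = 28.019 × 0.46 = 12.89 m²
Wide channel: R ≈ y = 0.46 m
Q = (1/n)·A·R^(2/3)·S^(1/2) = (1/0.014) × 12.89 × 0.4600^(2/3) × 0.0066^(1/2) = 44.57 m³/s
V = Q/A = 44.57/12.89 = 3.458 m/s

3.46 m/s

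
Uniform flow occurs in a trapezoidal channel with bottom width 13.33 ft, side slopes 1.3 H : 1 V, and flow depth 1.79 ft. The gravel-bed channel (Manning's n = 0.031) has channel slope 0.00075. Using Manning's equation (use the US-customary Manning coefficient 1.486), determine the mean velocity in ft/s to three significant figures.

A = (b + z·y)·y = (13.33 + 1.3×1.79)×1.79 = 28.03 ft²
P = b + 2y√(1+z²) = 13.33 + 2×1.79×√(1+1.3²) = 19.20 ft
R = A/P = 28.03/19.20 = 1.460 ft
Q = (1.486/n)·A·R^(2/3)·S^(1/2) = (1.486/0.031) × 28.03 × 1.460^(2/3) × 0.00075^(1/2) = 47.34 ft³/s
V = Q/A = 47.34/28.03 = 1.689 ft/s

1.69 ft/s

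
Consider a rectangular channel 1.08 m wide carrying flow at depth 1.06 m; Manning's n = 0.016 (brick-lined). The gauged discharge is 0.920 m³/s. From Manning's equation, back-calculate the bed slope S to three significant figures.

A = b·y = 1.08 × 1.06 = 1.145 m²
P = b + 2y = 1.08 + 2×1.06 = 3.200 m
R = A/P = 1.145/3.200 = 0.3578 m
S = (Q·n / (1·A·R^(2/3)))² = (0.920×0.016 / (1×1.145×0.5039))² = 0.0006510

0.000651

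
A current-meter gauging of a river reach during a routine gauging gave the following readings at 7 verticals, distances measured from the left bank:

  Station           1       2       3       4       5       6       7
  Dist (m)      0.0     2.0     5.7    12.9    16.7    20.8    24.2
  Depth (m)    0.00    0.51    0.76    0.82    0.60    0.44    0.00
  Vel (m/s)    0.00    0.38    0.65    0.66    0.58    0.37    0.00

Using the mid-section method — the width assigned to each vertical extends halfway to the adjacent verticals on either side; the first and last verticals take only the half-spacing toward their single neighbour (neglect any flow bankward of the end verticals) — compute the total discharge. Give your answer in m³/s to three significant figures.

8.21 m³/s

w_2 = (5.7 − 0.0)/2 = 2.85 m; q_2 = 0.38 × 0.51 × 2.85 = 0.5523 m³/s
w_3 = (12.9 − 2.0)/2 = 5.45 m; q_3 = 0.65 × 0.76 × 5.45 = 2.692 m³/s
w_4 = (16.7 − 5.7)/2 = 5.5 m; q_4 = 0.66 × 0.82 × 5.5 = 2.977 m³/s
w_5 = (20.8 − 12.9)/2 = 3.95 m; q_5 = 0.58 × 0.60 × 3.95 = 1.375 m³/s
w_6 = (24.2 − 16.7)/2 = 3.75 m; q_6 = 0.37 × 0.44 × 3.75 = 0.6105 m³/s
Stations 1, 7 contribute zero (depth or velocity is 0).
Q = Σ qᵢ = 8.206 m³/s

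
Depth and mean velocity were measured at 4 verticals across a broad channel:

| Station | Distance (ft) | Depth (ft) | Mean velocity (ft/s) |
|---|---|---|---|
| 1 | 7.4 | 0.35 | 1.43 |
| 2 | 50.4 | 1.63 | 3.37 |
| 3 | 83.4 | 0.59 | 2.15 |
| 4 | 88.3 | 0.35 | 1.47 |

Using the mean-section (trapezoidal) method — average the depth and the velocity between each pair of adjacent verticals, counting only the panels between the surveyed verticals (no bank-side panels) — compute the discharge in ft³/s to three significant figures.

207 ft³/s

Panel 1-2: Δb = 43 ft, d̄ = (0.35+1.63)/2 = 0.99, v̄ = (1.43+3.37)/2 = 2.4 → q = 43×0.99×2.4 = 102.2 ft³/s
Panel 2-3: Δb = 33 ft, d̄ = (1.63+0.59)/2 = 1.11, v̄ = (3.37+2.15)/2 = 2.76 → q = 33×1.11×2.76 = 101.1 ft³/s
Panel 3-4: Δb = 4.9 ft, d̄ = (0.59+0.35)/2 = 0.47, v̄ = (2.15+1.47)/2 = 1.81 → q = 4.9×0.47×1.81 = 4.168 ft³/s
Q = Σ q = 207.4 ft³/s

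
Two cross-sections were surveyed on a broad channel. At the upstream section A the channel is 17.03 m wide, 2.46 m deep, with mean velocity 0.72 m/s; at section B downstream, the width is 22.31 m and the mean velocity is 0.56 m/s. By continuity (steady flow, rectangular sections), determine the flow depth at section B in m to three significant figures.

Q = A₁V₁ = (17.03×2.46) × 0.72 = 30.16 m³/s
d₂ = Q/(b₂ V₂) = 30.16/(22.31×0.56) = 2.414 m

2.41 m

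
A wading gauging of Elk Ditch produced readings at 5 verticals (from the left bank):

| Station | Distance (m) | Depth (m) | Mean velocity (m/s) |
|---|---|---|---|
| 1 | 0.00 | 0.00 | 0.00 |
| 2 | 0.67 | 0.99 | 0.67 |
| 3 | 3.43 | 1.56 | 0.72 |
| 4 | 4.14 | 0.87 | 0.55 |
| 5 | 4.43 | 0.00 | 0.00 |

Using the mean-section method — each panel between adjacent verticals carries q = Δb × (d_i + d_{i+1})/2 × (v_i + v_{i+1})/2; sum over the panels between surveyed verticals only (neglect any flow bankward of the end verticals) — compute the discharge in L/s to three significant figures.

Panel 1-2: Δb = 0.67 m, d̄ = (0.00+0.99)/2 = 0.495, v̄ = (0.00+0.67)/2 = 0.335 → q = 0.67×0.495×0.335 = 0.1111 m³/s
Panel 2-3: Δb = 2.76 m, d̄ = (0.99+1.56)/2 = 1.275, v̄ = (0.67+0.72)/2 = 0.695 → q = 2.76×1.275×0.695 = 2.446 m³/s
Panel 3-4: Δb = 0.71 m, d̄ = (1.56+0.87)/2 = 1.215, v̄ = (0.72+0.55)/2 = 0.635 → q = 0.71×1.215×0.635 = 0.5478 m³/s
Panel 4-5: Δb = 0.29 m, d̄ = (0.87+0.00)/2 = 0.435, v̄ = (0.55+0.00)/2 = 0.275 → q = 0.29×0.435×0.275 = 0.03469 m³/s
Q = Σ q = 3.139 m³/s
= 3.139 × 1000 = 3139 L/s

3140 L/s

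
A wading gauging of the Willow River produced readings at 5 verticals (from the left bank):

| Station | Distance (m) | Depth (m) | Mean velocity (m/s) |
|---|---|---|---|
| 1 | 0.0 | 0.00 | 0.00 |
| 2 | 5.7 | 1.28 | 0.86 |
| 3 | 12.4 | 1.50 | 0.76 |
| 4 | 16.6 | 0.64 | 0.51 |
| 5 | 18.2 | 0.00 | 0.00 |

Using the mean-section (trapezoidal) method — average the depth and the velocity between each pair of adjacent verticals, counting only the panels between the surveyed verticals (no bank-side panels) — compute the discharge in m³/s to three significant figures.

12.1 m³/s

Panel 1-2: Δb = 5.7 m, d̄ = (0.00+1.28)/2 = 0.64, v̄ = (0.00+0.86)/2 = 0.43 → q = 5.7×0.64×0.43 = 1.569 m³/s
Panel 2-3: Δb = 6.7 m, d̄ = (1.28+1.50)/2 = 1.39, v̄ = (0.86+0.76)/2 = 0.81 → q = 6.7×1.39×0.81 = 7.544 m³/s
Panel 3-4: Δb = 4.2 m, d̄ = (1.50+0.64)/2 = 1.07, v̄ = (0.76+0.51)/2 = 0.635 → q = 4.2×1.07×0.635 = 2.854 m³/s
Panel 4-5: Δb = 1.6 m, d̄ = (0.64+0.00)/2 = 0.32, v̄ = (0.51+0.00)/2 = 0.255 → q = 1.6×0.32×0.255 = 0.1306 m³/s
Q = Σ q = 12.10 m³/s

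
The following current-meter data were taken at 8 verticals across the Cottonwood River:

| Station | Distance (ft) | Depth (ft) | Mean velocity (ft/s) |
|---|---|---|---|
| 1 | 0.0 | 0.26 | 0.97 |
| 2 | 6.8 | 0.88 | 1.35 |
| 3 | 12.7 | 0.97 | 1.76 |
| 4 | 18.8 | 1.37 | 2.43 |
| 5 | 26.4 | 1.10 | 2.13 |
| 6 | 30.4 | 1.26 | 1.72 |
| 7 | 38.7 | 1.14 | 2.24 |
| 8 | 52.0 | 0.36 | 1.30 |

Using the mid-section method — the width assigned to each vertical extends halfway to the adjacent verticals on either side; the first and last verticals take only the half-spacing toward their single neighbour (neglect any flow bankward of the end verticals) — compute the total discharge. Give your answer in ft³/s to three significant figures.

w_1 = (6.8 − 0.0)/2 = 3.4 ft; q_1 = 0.97 × 0.26 × 3.4 = 0.8575 ft³/s
w_2 = (12.7 − 0.0)/2 = 6.35 ft; q_2 = 1.35 × 0.88 × 6.35 = 7.544 ft³/s
w_3 = (18.8 − 6.8)/2 = 6 ft; q_3 = 1.76 × 0.97 × 6 = 10.24 ft³/s
w_4 = (26.4 − 12.7)/2 = 6.85 ft; q_4 = 2.43 × 1.37 × 6.85 = 22.80 ft³/s
w_5 = (30.4 − 18.8)/2 = 5.8 ft; q_5 = 2.13 × 1.10 × 5.8 = 13.59 ft³/s
w_6 = (38.7 − 26.4)/2 = 6.15 ft; q_6 = 1.72 × 1.26 × 6.15 = 13.33 ft³/s
w_7 = (52.0 − 30.4)/2 = 10.8 ft; q_7 = 2.24 × 1.14 × 10.8 = 27.58 ft³/s
w_8 = (52.0 − 38.7)/2 = 6.65 ft; q_8 = 1.30 × 0.36 × 6.65 = 3.112 ft³/s
Q = Σ qᵢ = 99.06 ft³/s

99.1 ft³/s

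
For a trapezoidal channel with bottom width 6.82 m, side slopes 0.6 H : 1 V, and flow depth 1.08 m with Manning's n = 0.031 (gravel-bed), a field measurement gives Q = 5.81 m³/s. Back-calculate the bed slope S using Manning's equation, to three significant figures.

0.000606

A = (b + z·y)·y = (6.82 + 0.6×1.08)×1.08 = 8.065 m²
P = b + 2y√(1+z²) = 6.82 + 2×1.08×√(1+0.6²) = 9.339 m
R = A/P = 8.065/9.339 = 0.8636 m
S = (Q·n / (1·A·R^(2/3)))² = (5.81×0.031 / (1×8.065×0.9069))² = 0.0006063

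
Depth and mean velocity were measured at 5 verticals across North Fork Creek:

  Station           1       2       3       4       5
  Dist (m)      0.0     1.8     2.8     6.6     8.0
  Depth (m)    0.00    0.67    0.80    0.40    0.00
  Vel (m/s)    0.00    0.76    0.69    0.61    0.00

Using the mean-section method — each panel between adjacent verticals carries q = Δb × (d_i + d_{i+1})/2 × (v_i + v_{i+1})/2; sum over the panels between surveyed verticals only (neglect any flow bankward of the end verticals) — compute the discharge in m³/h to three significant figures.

Panel 1-2: Δb = 1.8 m, d̄ = (0.00+0.67)/2 = 0.335, v̄ = (0.00+0.76)/2 = 0.38 → q = 1.8×0.335×0.38 = 0.2291 m³/s
Panel 2-3: Δb = 1 m, d̄ = (0.67+0.80)/2 = 0.735, v̄ = (0.76+0.69)/2 = 0.725 → q = 1×0.735×0.725 = 0.5329 m³/s
Panel 3-4: Δb = 3.8 m, d̄ = (0.80+0.40)/2 = 0.6, v̄ = (0.69+0.61)/2 = 0.65 → q = 3.8×0.6×0.65 = 1.482 m³/s
Panel 4-5: Δb = 1.4 m, d̄ = (0.40+0.00)/2 = 0.2, v̄ = (0.61+0.00)/2 = 0.305 → q = 1.4×0.2×0.305 = 0.08540 m³/s
Q = Σ q = 2.329 m³/s
= 2.329 × 3600 = 8386 m³/h

8390 m³/h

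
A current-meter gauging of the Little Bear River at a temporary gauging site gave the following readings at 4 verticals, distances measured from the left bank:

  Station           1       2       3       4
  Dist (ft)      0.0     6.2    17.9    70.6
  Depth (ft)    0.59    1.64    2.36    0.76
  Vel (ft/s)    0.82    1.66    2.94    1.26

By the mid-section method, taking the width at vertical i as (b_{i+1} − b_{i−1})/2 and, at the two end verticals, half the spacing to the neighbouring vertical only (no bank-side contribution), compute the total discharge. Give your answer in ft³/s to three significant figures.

275 ft³/s

w_1 = (6.2 − 0.0)/2 = 3.1 ft; q_1 = 0.82 × 0.59 × 3.1 = 1.500 ft³/s
w_2 = (17.9 − 0.0)/2 = 8.95 ft; q_2 = 1.66 × 1.64 × 8.95 = 24.37 ft³/s
w_3 = (70.6 − 6.2)/2 = 32.2 ft; q_3 = 2.94 × 2.36 × 32.2 = 223.4 ft³/s
w_4 = (70.6 − 17.9)/2 = 26.35 ft; q_4 = 1.26 × 0.76 × 26.35 = 25.23 ft³/s
Q = Σ qᵢ = 274.5 ft³/s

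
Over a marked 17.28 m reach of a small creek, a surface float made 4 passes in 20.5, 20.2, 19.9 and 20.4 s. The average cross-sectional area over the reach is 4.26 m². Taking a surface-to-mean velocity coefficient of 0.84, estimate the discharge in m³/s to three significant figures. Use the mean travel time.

3.05 m³/s

t̄ = (20.5 + 20.2 + 19.9 + 20.4) / 4 = 20.25 s
v_surface = L / t̄ = 17.28 / 20.25 = 0.8533 m/s
v_mean = 0.84 × 0.8533 = 0.7168 m/s
Q = A × v_mean = 4.26 × 0.7168 = 3.054 m³/s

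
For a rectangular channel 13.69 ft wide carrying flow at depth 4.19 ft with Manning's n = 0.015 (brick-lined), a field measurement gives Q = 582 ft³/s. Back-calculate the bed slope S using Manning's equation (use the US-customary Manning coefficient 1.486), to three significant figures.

A = b·y = 13.69 × 4.19 = 57.36 ft²
P = b + 2y = 13.69 + 2×4.19 = 22.07 ft
R = A/P = 57.36/22.07 = 2.599 ft
S = (Q·n / (1.486·A·R^(2/3)))² = (582×0.015 / (1.486×57.36×1.890))² = 0.002935

0.00294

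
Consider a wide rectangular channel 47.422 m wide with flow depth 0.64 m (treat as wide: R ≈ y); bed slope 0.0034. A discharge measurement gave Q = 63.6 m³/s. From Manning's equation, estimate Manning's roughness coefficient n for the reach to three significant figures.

A = b·y = 47.422 × 0.64 = 30.35 m²
Wide channel: R ≈ y = 0.64 m
n = (1/Q)·A·R^(2/3)·S^(1/2) = (1/63.6) × 30.35 × 0.7427 × 0.05831 = 0.02066

0.0207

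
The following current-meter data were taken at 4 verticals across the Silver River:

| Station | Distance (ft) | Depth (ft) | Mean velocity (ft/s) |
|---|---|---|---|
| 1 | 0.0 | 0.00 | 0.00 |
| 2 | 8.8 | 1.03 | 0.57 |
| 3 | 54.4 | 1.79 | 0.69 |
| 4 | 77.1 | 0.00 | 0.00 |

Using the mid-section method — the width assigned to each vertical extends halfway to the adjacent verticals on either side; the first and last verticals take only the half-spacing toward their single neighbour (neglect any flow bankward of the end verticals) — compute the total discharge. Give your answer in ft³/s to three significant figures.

w_2 = (54.4 − 0.0)/2 = 27.2 ft; q_2 = 0.57 × 1.03 × 27.2 = 15.97 ft³/s
w_3 = (77.1 − 8.8)/2 = 34.15 ft; q_3 = 0.69 × 1.79 × 34.15 = 42.18 ft³/s
Stations 1, 4 contribute zero (depth or velocity is 0).
Q = Σ qᵢ = 58.15 ft³/s

58.1 ft³/s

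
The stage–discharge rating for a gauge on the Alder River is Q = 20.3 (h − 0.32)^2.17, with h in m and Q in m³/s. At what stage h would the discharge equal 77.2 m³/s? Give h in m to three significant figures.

2.17 m

h − h₀ = (Q/C)^(1/b) = (77.2/20.3)^(1/2.17) = 1.851 m
h = 0.32 + 1.851 = 2.171 m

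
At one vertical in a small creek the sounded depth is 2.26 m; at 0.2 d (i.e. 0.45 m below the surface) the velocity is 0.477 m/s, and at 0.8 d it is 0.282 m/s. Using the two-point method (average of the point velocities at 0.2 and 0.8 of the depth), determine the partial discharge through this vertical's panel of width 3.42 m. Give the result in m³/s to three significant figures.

2.93 m³/s

v̄ = (0.477 + 0.282) / 2 = 0.3795 m/s
q = v̄ × d × w = 0.3795 × 2.26 × 3.42 = 2.933 m³/s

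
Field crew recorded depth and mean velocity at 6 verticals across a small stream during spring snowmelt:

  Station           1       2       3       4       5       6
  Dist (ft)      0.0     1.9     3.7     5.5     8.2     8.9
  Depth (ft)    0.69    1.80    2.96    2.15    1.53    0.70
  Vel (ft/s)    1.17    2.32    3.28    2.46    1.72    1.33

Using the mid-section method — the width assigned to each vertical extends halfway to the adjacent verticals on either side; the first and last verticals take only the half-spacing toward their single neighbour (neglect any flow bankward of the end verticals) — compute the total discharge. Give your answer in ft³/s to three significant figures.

42.7 ft³/s

w_1 = (1.9 − 0.0)/2 = 0.95 ft; q_1 = 1.17 × 0.69 × 0.95 = 0.7669 ft³/s
w_2 = (3.7 − 0.0)/2 = 1.85 ft; q_2 = 2.32 × 1.80 × 1.85 = 7.726 ft³/s
w_3 = (5.5 − 1.9)/2 = 1.8 ft; q_3 = 3.28 × 2.96 × 1.8 = 17.48 ft³/s
w_4 = (8.2 − 3.7)/2 = 2.25 ft; q_4 = 2.46 × 2.15 × 2.25 = 11.90 ft³/s
w_5 = (8.9 − 5.5)/2 = 1.7 ft; q_5 = 1.72 × 1.53 × 1.7 = 4.474 ft³/s
w_6 = (8.9 − 8.2)/2 = 0.35 ft; q_6 = 1.33 × 0.70 × 0.35 = 0.3259 ft³/s
Q = Σ qᵢ = 42.67 ft³/s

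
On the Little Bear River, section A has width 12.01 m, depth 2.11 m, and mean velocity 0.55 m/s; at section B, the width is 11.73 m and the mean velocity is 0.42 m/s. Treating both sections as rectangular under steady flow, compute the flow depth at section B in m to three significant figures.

Q = A₁V₁ = (12.01×2.11) × 0.55 = 13.94 m³/s
d₂ = Q/(b₂ V₂) = 13.94/(11.73×0.42) = 2.829 m

2.83 m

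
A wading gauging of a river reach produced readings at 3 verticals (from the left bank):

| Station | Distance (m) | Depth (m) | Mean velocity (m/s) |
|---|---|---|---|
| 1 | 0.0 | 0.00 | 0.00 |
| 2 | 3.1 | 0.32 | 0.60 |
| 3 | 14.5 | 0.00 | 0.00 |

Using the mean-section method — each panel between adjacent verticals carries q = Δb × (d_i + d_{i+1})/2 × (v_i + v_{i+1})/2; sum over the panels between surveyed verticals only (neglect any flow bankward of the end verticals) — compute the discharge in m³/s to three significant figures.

Panel 1-2: Δb = 3.1 m, d̄ = (0.00+0.32)/2 = 0.16, v̄ = (0.00+0.60)/2 = 0.3 → q = 3.1×0.16×0.3 = 0.1488 m³/s
Panel 2-3: Δb = 11.4 m, d̄ = (0.32+0.00)/2 = 0.16, v̄ = (0.60+0.00)/2 = 0.3 → q = 11.4×0.16×0.3 = 0.5472 m³/s
Q = Σ q = 0.6960 m³/s

0.696 m³/s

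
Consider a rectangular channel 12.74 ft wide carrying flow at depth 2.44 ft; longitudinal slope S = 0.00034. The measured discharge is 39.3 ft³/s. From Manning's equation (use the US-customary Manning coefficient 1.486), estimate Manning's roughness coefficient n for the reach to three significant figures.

A = b·y = 12.74 × 2.44 = 31.09 ft²
P = b + 2y = 12.74 + 2×2.44 = 17.62 ft
R = A/P = 31.09/17.62 = 1.764 ft
n = (1.486/Q)·A·R^(2/3)·S^(1/2) = (1.486/39.3) × 31.09 × 1.460 × 0.01844 = 0.03164

0.0316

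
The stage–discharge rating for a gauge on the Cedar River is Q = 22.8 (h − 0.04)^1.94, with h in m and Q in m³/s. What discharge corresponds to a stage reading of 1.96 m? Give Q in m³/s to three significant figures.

Q = 22.8 × (1.96 − 0.04)^1.94 = 22.8 × 1.92^1.94 = 80.82 m³/s

80.8 m³/s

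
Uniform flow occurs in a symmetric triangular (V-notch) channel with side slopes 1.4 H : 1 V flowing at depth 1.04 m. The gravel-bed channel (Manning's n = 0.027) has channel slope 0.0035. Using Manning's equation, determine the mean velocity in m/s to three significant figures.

1.23 m/s

A = z·y² = 1.4×1.04² = 1.514 m²
P = 2y√(1+z²) = 2×1.04×√(1+1.4²) = 3.579 m
R = A/P = 1.514/3.579 = 0.4231 m
Q = (1/n)·A·R^(2/3)·S^(1/2) = (1/0.027) × 1.514 × 0.4231^(2/3) × 0.0035^(1/2) = 1.870 m³/s
V = Q/A = 1.870/1.514 = 1.235 m/s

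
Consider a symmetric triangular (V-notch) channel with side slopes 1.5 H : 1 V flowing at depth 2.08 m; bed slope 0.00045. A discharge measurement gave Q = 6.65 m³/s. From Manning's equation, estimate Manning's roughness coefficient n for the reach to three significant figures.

A = z·y² = 1.5×2.08² = 6.490 m²
P = 2y√(1+z²) = 2×2.08×√(1+1.5²) = 7.500 m
R = A/P = 6.490/7.500 = 0.8653 m
n = (1/Q)·A·R^(2/3)·S^(1/2) = (1/6.65) × 6.490 × 0.9081 × 0.02121 = 0.01880

0.0188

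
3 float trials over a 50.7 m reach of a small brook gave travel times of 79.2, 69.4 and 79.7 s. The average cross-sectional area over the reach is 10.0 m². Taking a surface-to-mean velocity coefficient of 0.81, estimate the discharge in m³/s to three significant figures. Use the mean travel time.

5.40 m³/s

t̄ = (79.2 + 69.4 + 79.7) / 3 = 76.1 s
v_surface = L / t̄ = 50.7 / 76.1 = 0.6662 m/s
v_mean = 0.81 × 0.6662 = 0.5396 m/s
Q = A × v_mean = 10.0 × 0.5396 = 5.396 m³/s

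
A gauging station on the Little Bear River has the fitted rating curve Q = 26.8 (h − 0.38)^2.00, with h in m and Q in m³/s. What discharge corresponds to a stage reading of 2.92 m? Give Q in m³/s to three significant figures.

173 m³/s

Q = 26.8 × (2.92 − 0.38)^2.00 = 26.8 × 2.54^2.00 = 172.9 m³/s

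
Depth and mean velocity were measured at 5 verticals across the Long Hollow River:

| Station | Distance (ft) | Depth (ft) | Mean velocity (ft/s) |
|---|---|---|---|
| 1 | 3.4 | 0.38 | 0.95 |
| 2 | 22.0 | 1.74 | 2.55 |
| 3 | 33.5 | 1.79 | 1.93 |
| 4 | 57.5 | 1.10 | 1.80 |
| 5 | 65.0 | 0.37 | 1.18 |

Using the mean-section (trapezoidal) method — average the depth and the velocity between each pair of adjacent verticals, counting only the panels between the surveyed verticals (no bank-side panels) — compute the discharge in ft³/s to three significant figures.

153 ft³/s

Panel 1-2: Δb = 18.6 ft, d̄ = (0.38+1.74)/2 = 1.06, v̄ = (0.95+2.55)/2 = 1.75 → q = 18.6×1.06×1.75 = 34.50 ft³/s
Panel 2-3: Δb = 11.5 ft, d̄ = (1.74+1.79)/2 = 1.765, v̄ = (2.55+1.93)/2 = 2.24 → q = 11.5×1.765×2.24 = 45.47 ft³/s
Panel 3-4: Δb = 24 ft, d̄ = (1.79+1.10)/2 = 1.445, v̄ = (1.93+1.80)/2 = 1.865 → q = 24×1.445×1.865 = 64.68 ft³/s
Panel 4-5: Δb = 7.5 ft, d̄ = (1.10+0.37)/2 = 0.735, v̄ = (1.80+1.18)/2 = 1.49 → q = 7.5×0.735×1.49 = 8.214 ft³/s
Q = Σ q = 152.9 ft³/s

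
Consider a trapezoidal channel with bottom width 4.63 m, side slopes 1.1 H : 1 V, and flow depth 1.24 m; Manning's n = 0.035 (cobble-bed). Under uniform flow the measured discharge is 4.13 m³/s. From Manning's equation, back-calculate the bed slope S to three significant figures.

A = (b + z·y)·y = (4.63 + 1.1×1.24)×1.24 = 7.433 m²
P = b + 2y√(1+z²) = 4.63 + 2×1.24×√(1+1.1²) = 8.317 m
R = A/P = 7.433/8.317 = 0.8937 m
S = (Q·n / (1·A·R^(2/3)))² = (4.13×0.035 / (1×7.433×0.9278))² = 0.0004394

0.000439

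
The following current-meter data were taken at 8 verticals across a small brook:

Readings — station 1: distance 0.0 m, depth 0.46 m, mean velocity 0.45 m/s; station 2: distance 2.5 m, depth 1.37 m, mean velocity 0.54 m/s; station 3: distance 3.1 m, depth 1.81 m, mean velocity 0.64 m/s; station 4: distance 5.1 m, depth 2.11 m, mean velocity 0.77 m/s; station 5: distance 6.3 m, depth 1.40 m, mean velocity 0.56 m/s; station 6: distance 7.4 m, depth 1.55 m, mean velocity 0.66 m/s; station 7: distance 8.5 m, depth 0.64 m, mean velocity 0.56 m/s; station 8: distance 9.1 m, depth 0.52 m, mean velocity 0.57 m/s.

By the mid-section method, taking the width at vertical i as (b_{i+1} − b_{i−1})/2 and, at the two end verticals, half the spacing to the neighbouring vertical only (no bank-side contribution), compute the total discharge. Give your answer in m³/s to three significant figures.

w_1 = (2.5 − 0.0)/2 = 1.25 m; q_1 = 0.45 × 0.46 × 1.25 = 0.2588 m³/s
w_2 = (3.1 − 0.0)/2 = 1.55 m; q_2 = 0.54 × 1.37 × 1.55 = 1.147 m³/s
w_3 = (5.1 − 2.5)/2 = 1.3 m; q_3 = 0.64 × 1.81 × 1.3 = 1.506 m³/s
w_4 = (6.3 − 3.1)/2 = 1.6 m; q_4 = 0.77 × 2.11 × 1.6 = 2.600 m³/s
w_5 = (7.4 − 5.1)/2 = 1.15 m; q_5 = 0.56 × 1.40 × 1.15 = 0.9016 m³/s
w_6 = (8.5 − 6.3)/2 = 1.1 m; q_6 = 0.66 × 1.55 × 1.1 = 1.125 m³/s
w_7 = (9.1 − 7.4)/2 = 0.85 m; q_7 = 0.56 × 0.64 × 0.85 = 0.3046 m³/s
w_8 = (9.1 − 8.5)/2 = 0.3 m; q_8 = 0.57 × 0.52 × 0.3 = 0.08892 m³/s
Q = Σ qᵢ = 7.931 m³/s

7.93 m³/s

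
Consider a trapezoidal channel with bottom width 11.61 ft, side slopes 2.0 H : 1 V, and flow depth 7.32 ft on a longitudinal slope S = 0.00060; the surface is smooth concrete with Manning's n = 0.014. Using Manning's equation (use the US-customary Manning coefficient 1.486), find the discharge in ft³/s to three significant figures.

A = (b + z·y)·y = (11.61 + 2.0×7.32)×7.32 = 192.2 ft²
P = b + 2y√(1+z²) = 11.61 + 2×7.32×√(1+2.0²) = 44.35 ft
R = A/P = 192.2/44.35 = 4.333 ft
Q = (1.486/n)·A·R^(2/3)·S^(1/2) = (1.486/0.014) × 192.2 × 4.333^(2/3) × 0.00060^(1/2) = 1328 ft³/s

1330 ft³/s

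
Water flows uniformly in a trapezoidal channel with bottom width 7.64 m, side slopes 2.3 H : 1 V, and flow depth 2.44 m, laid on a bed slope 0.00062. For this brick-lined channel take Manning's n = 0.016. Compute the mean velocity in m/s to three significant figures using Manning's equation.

2.15 m/s

A = (b + z·y)·y = (7.64 + 2.3×2.44)×2.44 = 32.33 m²
P = b + 2y√(1+z²) = 7.64 + 2×2.44×√(1+2.3²) = 19.88 m
R = A/P = 32.33/19.88 = 1.627 m
Q = (1/n)·A·R^(2/3)·S^(1/2) = (1/0.016) × 32.33 × 1.627^(2/3) × 0.00062^(1/2) = 69.60 m³/s
V = Q/A = 69.60/32.33 = 2.152 m/s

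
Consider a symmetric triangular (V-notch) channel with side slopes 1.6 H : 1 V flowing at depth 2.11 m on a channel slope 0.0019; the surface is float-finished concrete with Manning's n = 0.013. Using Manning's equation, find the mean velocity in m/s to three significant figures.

A = z·y² = 1.6×2.11² = 7.123 m²
P = 2y√(1+z²) = 2×2.11×√(1+1.6²) = 7.962 m
R = A/P = 7.123/7.962 = 0.8946 m
Q = (1/n)·A·R^(2/3)·S^(1/2) = (1/0.013) × 7.123 × 0.8946^(2/3) × 0.0019^(1/2) = 22.18 m³/s
V = Q/A = 22.18/7.123 = 3.113 m/s

3.11 m/s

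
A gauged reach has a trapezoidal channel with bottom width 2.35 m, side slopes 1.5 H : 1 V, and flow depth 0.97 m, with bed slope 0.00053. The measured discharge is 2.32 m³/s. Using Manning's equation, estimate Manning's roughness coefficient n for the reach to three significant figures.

A = (b + z·y)·y = (2.35 + 1.5×0.97)×0.97 = 3.691 m²
P = b + 2y√(1+z²) = 2.35 + 2×0.97×√(1+1.5²) = 5.847 m
R = A/P = 3.691/5.847 = 0.6312 m
n = (1/Q)·A·R^(2/3)·S^(1/2) = (1/2.32) × 3.691 × 0.7358 × 0.02302 = 0.02695

0.0269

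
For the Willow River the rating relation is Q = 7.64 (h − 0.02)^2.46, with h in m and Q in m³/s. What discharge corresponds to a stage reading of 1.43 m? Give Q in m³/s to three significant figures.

17.8 m³/s

Q = 7.64 × (1.43 − 0.02)^2.46 = 7.64 × 1.41^2.46 = 17.79 m³/s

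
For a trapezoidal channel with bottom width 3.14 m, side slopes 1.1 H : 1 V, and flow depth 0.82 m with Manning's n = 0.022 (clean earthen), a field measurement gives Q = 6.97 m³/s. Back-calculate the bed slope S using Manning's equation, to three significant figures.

0.00428

A = (b + z·y)·y = (3.14 + 1.1×0.82)×0.82 = 3.314 m²
P = b + 2y√(1+z²) = 3.14 + 2×0.82×√(1+1.1²) = 5.578 m
R = A/P = 3.314/5.578 = 0.5942 m
S = (Q·n / (1·A·R^(2/3)))² = (6.97×0.022 / (1×3.314×0.7068))² = 0.004285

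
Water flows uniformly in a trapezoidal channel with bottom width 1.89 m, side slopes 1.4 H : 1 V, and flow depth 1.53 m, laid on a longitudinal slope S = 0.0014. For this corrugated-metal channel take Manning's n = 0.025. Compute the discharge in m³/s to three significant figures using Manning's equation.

A = (b + z·y)·y = (1.89 + 1.4×1.53)×1.53 = 6.169 m²
P = b + 2y√(1+z²) = 1.89 + 2×1.53×√(1+1.4²) = 7.155 m
R = A/P = 6.169/7.155 = 0.8622 m
Q = (1/n)·A·R^(2/3)·S^(1/2) = (1/0.025) × 6.169 × 0.8622^(2/3) × 0.0014^(1/2) = 8.364 m³/s

8.36 m³/s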